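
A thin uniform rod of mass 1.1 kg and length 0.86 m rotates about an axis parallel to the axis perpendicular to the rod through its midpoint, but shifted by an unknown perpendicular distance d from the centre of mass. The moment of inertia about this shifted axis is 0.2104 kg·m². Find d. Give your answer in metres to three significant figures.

0.360

About the centre-of-mass axis, I_cm = (1/12)ML² = (1/12)(1.1)(0.86)² = 0.067797 kg·m².
Parallel axis theorem: I = I_cm + Md², so Md² = 0.2104 − 0.067797 = 0.1426 kg·m².
d = √(0.1426 / 1.1) = 0.36005 m.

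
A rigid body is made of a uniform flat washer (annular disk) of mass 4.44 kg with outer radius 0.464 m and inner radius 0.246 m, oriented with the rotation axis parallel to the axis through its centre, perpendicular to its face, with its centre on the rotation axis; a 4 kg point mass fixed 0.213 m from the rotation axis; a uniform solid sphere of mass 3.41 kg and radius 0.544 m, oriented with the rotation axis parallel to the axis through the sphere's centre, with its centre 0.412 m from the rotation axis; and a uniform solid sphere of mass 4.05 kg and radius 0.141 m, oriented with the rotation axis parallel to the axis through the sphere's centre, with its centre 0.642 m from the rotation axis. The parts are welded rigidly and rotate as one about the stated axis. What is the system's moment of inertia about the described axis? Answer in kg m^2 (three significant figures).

Annular disk: I_cm = (1/2)M(R²+r²) = (1/2)(4.44)[(0.464)² + (0.246)²] = 0.6123 kg m^2; axis through the centre, so I = 0.6123 kg m^2.
Point mass: I_cm = 0; centre at d = 0.213 m, so I = I_cm + Md² gives I = 0 + (4)(0.213)² = 0.18148 kg m^2.
Solid sphere: I_cm = (2/5)MR² = (2/5)(3.41)(0.544)² = 0.40366 kg m^2; centre at d = 0.412 m, so I = I_cm + Md² gives I = 0.40366 + (3.41)(0.412)² = 0.98248 kg m^2.
Solid sphere: I_cm = (2/5)MR² = (2/5)(4.05)(0.141)² = 0.032207 kg m^2; centre at d = 0.642 m, so I = I_cm + Md² gives I = 0.032207 + (4.05)(0.642)² = 1.7015 kg m^2.
Total I = 0.6123 + 0.18148 + 0.98248 + 1.7015 = 3.4777 kg m^2.

3.48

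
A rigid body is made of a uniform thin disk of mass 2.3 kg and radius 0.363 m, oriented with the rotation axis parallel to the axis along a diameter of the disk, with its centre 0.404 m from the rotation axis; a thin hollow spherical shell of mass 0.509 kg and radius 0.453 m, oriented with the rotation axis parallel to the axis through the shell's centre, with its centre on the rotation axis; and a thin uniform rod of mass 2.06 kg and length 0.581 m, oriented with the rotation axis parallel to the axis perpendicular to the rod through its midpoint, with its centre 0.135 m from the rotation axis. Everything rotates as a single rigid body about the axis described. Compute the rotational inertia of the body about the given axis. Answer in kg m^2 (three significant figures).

Thin disk: I_cm = (1/4)MR² = (1/4)(2.3)(0.363)² = 0.075767 kg m^2; centre at d = 0.404 m, so the parallel axis theorem gives I = 0.075767 + (2.3)(0.404)² = 0.45116 kg m^2.
Spherical shell: I_cm = (2/3)MR² = (2/3)(0.509)(0.453)² = 0.069634 kg m^2; axis through the centre, so I = 0.069634 kg m^2.
Thin rod: I_cm = (1/12)ML² = (1/12)(2.06)(0.581)² = 0.057948 kg m^2; centre at d = 0.135 m, so the parallel axis theorem gives I = 0.057948 + (2.06)(0.135)² = 0.095491 kg m^2.
Total I = 0.45116 + 0.069634 + 0.095491 = 0.61629 kg m^2.

0.616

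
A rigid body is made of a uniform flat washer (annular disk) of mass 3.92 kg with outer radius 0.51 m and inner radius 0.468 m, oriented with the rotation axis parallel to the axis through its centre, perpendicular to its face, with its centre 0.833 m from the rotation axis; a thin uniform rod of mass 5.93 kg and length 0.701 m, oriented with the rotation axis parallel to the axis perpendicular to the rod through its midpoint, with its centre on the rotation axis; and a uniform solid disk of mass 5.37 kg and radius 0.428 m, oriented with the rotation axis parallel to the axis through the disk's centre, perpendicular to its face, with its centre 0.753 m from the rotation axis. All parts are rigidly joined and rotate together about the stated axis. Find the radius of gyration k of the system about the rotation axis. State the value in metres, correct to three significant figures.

Annular disk: I_cm = (1/2)M(R²+r²) = (1/2)(3.92)[(0.51)² + (0.468)²] = 0.93908 kg m^2; centre at d = 0.833 m, so the parallel axis theorem gives I = 0.93908 + (3.92)(0.833)² = 3.6591 kg m^2.
Thin rod: I_cm = (1/12)ML² = (1/12)(5.93)(0.701)² = 0.24283 kg m^2; axis through the centre, so I = 0.24283 kg m^2.
Solid disk: I_cm = (1/2)MR² = (1/2)(5.37)(0.428)² = 0.49185 kg m^2; centre at d = 0.753 m, so the parallel axis theorem gives I = 0.49185 + (5.37)(0.753)² = 3.5367 kg m^2.
Total I = 7.4386 kg m^2; total mass M = 15.22 kg.
k = √(I/M) = √(7.4386/15.22) = 0.6991 m.

0.699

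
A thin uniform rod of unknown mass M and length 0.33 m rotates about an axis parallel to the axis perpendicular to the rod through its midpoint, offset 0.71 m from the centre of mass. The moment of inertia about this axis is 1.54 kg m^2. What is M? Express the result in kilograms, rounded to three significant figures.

3.00

I = I_cm + Md² = (1/12)ML² + Md² = M·[0.0833333·(0.33)² + (0.71)²] = M·0.51317.
So M = 1.54 / 0.51317 = 3.0009 kg.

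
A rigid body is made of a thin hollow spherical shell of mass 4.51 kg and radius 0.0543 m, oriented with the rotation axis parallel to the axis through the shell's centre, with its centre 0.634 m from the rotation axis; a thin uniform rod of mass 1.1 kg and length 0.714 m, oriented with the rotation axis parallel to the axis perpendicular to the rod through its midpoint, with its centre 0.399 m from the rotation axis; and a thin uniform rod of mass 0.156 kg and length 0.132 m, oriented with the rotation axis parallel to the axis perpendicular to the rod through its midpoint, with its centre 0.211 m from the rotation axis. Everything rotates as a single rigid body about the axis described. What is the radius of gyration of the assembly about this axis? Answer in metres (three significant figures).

0.596

Spherical shell: I_cm = (2/3)MR² = (2/3)(4.51)(0.0543)² = 0.0088651 kg m²; centre at d = 0.634 m, so I = I_cm + Md² gives I = 0.0088651 + (4.51)(0.634)² = 1.8217 kg m².
Thin rod: I_cm = (1/12)ML² = (1/12)(1.1)(0.714)² = 0.046731 kg m²; centre at d = 0.399 m, so I = I_cm + Md² gives I = 0.046731 + (1.1)(0.399)² = 0.22185 kg m².
Thin rod: I_cm = (1/12)ML² = (1/12)(0.156)(0.132)² = 0.00022651 kg m²; centre at d = 0.211 m, so I = I_cm + Md² gives I = 0.00022651 + (0.156)(0.211)² = 0.0071718 kg m².
Total I = 2.0507 kg m²; total mass M = 5.766 kg.
k = √(I/M) = √(2.0507/5.766) = 0.59637 m.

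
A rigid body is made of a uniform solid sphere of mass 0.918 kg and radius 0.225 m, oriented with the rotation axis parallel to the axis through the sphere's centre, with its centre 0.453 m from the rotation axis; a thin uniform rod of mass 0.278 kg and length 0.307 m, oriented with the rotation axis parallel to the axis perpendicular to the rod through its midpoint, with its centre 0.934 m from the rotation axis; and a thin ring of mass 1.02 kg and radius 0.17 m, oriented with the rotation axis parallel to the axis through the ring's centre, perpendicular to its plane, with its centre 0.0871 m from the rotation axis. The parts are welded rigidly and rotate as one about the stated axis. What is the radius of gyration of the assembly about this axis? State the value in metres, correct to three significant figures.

0.470

Solid sphere: I_cm = (2/5)MR² = (2/5)(0.918)(0.225)² = 0.01859 kg·m²; centre at d = 0.453 m, so the parallel axis theorem gives I = 0.01859 + (0.918)(0.453)² = 0.20697 kg·m².
Thin rod: I_cm = (1/12)ML² = (1/12)(0.278)(0.307)² = 0.0021834 kg·m²; centre at d = 0.934 m, so the parallel axis theorem gives I = 0.0021834 + (0.278)(0.934)² = 0.2447 kg·m².
Thin ring: I_cm = MR² = (1.02)(0.17)² = 0.029478 kg·m²; centre at d = 0.0871 m, so the parallel axis theorem gives I = 0.029478 + (1.02)(0.0871)² = 0.037216 kg·m².
Total I = 0.48889 kg·m²; total mass M = 2.216 kg.
k = √(I/M) = √(0.48889/2.216) = 0.4697 m.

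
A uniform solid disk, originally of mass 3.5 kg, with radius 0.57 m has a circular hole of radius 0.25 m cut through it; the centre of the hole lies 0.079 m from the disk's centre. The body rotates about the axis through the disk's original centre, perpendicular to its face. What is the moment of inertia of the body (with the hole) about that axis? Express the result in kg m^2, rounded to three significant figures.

Unpierced body about its centre: I₀ = (1/2)MR² = (1/2)(3.5)(0.57)² = 0.56857 kg m^2.
The removed disk has mass m = M·(r/R)² = (3.5)(0.25/0.57)² = 0.67328 kg (same uniform areal density).
Its moment of inertia about the rotation axis (parallel-axis theorem): I_hole = (1/2)mr² + md² = (1/2)(0.67328)(0.25)² + (0.67328)(0.079)² = 0.025242 kg m^2.
Treating the hole as negative mass, I = I₀ − I_hole = 0.56857 − 0.025242 = 0.54333 kg m^2.

0.543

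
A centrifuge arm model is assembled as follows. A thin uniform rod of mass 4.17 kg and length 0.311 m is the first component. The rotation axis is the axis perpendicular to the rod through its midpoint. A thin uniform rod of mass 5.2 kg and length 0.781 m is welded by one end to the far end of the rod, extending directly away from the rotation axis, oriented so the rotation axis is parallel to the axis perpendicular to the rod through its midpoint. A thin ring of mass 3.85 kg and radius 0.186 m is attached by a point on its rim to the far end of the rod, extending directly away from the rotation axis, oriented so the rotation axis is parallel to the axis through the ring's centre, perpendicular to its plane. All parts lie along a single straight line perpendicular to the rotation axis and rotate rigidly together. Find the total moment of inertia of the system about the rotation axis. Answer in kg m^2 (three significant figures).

6.83

Thin rod: I_cm = (1/12)ML² = (1/12)(4.17)(0.311)² = 0.033611 kg m^2; axis through the centre, so I = 0.033611 kg m^2.
Thin rod: I_cm = (1/12)ML² = (1/12)(5.2)(0.781)² = 0.26432 kg m^2; centre at d = 0.1555 + 0.3905 = 0.546 m, so I = I_cm + Md² gives I = 0.26432 + (5.2)(0.546)² = 1.8145 kg m^2.
Thin ring: I_cm = MR² = (3.85)(0.186)² = 0.13319 kg m^2; centre at d = 0.1555 + 0.3905 + 0.3905 + 0.186 = 1.1225 m, so I = I_cm + Md² gives I = 0.13319 + (3.85)(1.1225)² = 4.9842 kg m^2.
Total I = 0.033611 + 1.8145 + 4.9842 = 6.8323 kg m^2.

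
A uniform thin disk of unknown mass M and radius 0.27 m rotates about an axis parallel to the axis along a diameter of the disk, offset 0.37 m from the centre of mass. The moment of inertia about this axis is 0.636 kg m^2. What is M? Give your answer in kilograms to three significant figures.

4.10

I = I_cm + Md² = (1/4)MR² + Md² = M·[0.25·(0.27)² + (0.37)²] = M·0.15512.
So M = 0.636 / 0.15512 = 4.0999 kg.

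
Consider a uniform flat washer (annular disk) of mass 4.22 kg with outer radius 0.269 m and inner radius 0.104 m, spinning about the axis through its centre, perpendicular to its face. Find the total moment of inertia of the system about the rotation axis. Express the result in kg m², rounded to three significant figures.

I_cm = (1/2)M(R²+r²) = (1/2)(4.22)[(0.269)² + (0.104)²] = 0.1755 kg m²; axis through the centre, so I = 0.1755 kg m².

0.176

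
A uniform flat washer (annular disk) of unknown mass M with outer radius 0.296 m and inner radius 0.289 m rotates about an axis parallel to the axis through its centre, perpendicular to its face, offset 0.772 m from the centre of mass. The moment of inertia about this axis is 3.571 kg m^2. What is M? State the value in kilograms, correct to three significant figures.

5.24

I = I_cm + Md² = (1/2)M(R²+r²) + Md² = M·[0.5·[(0.296)² + (0.289)²] + (0.772)²] = M·0.68155.
So M = 3.571 / 0.68155 = 5.2395 kg.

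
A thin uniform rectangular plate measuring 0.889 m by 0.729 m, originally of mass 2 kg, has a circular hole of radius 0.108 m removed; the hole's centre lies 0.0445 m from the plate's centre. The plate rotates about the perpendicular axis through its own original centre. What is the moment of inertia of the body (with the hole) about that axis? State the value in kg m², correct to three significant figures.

Unpierced body about its centre: I₀ = (1/12)M(a²+b²) = (1/12)(2)[(0.889)² + (0.729)²] = 0.22029 kg m².
The removed disk has mass m = M·πr²/(ab) = (2)·π(0.108)²/(0.889·0.729) = 0.11308 kg (same uniform areal density).
Its moment of inertia about the rotation axis (parallel-axis theorem): I_hole = (1/2)mr² + md² = (1/2)(0.11308)(0.108)² + (0.11308)(0.0445)² = 0.00088343 kg m².
Treating the hole as negative mass, I = I₀ − I_hole = 0.22029 − 0.00088343 = 0.21941 kg m².

0.219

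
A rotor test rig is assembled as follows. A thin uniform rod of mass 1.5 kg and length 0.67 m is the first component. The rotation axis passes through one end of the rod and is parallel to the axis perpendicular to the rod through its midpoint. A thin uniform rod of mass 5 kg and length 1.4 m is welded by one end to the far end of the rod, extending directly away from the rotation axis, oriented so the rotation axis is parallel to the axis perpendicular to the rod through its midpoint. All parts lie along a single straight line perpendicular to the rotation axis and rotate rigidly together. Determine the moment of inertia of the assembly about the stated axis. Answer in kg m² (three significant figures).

10.4

Thin rod: I_cm = (1/12)ML² = (1/12)(1.5)(0.67)² = 0.056113 kg m²; centre at d = 0.335 m, so I = I_cm + Md² gives I = 0.056113 + (1.5)(0.335)² = 0.22445 kg m².
Thin rod: I_cm = (1/12)ML² = (1/12)(5)(1.4)² = 0.81667 kg m²; centre at d = 0.335 + 0.335 + 0.7 = 1.37 m, so I = I_cm + Md² gives I = 0.81667 + (5)(1.37)² = 10.201 kg m².
Total I = 0.22445 + 10.201 = 10.426 kg m².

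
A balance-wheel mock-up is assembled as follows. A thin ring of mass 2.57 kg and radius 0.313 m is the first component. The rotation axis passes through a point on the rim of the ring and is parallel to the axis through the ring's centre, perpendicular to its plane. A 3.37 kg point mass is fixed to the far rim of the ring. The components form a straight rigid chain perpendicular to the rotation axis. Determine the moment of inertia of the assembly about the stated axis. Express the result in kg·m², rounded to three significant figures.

1.82

Thin ring: I_cm = MR² = (2.57)(0.313)² = 0.25178 kg·m²; centre at d = 0.313 m, so the parallel axis theorem gives I = 0.25178 + (2.57)(0.313)² = 0.50356 kg·m².
Point mass: I_cm = 0; centre at d = 0.313 + 0.313 = 0.626 m, so the parallel axis theorem gives I = 0 + (3.37)(0.626)² = 1.3206 kg·m².
Total I = 0.50356 + 1.3206 = 1.8242 kg·m².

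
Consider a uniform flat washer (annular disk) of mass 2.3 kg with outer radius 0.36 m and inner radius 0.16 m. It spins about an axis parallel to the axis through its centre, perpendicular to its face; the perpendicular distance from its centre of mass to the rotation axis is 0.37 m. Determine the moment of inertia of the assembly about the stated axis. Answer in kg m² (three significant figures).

0.493

I_cm = (1/2)M(R²+r²) = (1/2)(2.3)[(0.36)² + (0.16)²] = 0.17848 kg m²; centre at d = 0.37 m, so the parallel axis theorem gives I = 0.17848 + (2.3)(0.37)² = 0.49335 kg m².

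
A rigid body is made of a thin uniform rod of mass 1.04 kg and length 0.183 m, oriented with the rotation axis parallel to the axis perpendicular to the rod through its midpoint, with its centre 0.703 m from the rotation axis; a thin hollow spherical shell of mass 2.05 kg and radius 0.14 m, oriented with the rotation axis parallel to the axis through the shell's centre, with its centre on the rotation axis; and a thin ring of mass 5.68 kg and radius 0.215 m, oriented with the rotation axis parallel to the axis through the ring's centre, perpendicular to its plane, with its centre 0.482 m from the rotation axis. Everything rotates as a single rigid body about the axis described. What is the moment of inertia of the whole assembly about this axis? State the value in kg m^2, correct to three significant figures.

2.13

Thin rod: I_cm = (1/12)ML² = (1/12)(1.04)(0.183)² = 0.0029024 kg m^2; centre at d = 0.703 m, so the parallel axis theorem gives I = 0.0029024 + (1.04)(0.703)² = 0.51688 kg m^2.
Spherical shell: I_cm = (2/3)MR² = (2/3)(2.05)(0.14)² = 0.026787 kg m^2; axis through the centre, so I = 0.026787 kg m^2.
Thin ring: I_cm = MR² = (5.68)(0.215)² = 0.26256 kg m^2; centre at d = 0.482 m, so the parallel axis theorem gives I = 0.26256 + (5.68)(0.482)² = 1.5822 kg m^2.
Total I = 0.51688 + 0.026787 + 1.5822 = 2.1258 kg m^2.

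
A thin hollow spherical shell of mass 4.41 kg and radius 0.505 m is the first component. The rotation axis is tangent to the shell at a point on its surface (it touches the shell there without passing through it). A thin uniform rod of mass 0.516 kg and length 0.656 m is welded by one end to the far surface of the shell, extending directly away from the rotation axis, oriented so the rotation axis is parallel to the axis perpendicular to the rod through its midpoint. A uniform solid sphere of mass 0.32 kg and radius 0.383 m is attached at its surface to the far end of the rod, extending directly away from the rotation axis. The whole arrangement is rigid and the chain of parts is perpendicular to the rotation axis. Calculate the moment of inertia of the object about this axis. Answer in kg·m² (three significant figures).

4.18

Spherical shell: I_cm = (2/3)MR² = (2/3)(4.41)(0.505)² = 0.74977 kg·m²; centre at d = 0.505 m, so I = I_cm + Md² gives I = 0.74977 + (4.41)(0.505)² = 1.8744 kg·m².
Thin rod: I_cm = (1/12)ML² = (1/12)(0.516)(0.656)² = 0.018504 kg·m²; centre at d = 0.505 + 0.505 + 0.328 = 1.338 m, so I = I_cm + Md² gives I = 0.018504 + (0.516)(1.338)² = 0.94227 kg·m².
Solid sphere: I_cm = (2/5)MR² = (2/5)(0.32)(0.383)² = 0.018776 kg·m²; centre at d = 0.505 + 0.505 + 0.328 + 0.328 + 0.383 = 2.049 m, so I = I_cm + Md² gives I = 0.018776 + (0.32)(2.049)² = 1.3623 kg·m².
Total I = 1.8744 + 0.94227 + 1.3623 = 4.179 kg·m².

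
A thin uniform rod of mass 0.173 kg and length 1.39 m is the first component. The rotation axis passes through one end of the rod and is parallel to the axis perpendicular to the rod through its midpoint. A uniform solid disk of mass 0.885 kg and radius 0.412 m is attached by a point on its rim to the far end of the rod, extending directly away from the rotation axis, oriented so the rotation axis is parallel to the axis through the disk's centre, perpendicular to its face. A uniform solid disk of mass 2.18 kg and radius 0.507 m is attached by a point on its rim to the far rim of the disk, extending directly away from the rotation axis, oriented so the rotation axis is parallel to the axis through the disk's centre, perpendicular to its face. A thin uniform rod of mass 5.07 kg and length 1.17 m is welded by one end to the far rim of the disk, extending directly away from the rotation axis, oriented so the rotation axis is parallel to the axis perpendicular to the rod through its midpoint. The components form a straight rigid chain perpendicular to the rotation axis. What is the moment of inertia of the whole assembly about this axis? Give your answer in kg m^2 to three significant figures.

93.8

Thin rod: I_cm = (1/12)ML² = (1/12)(0.173)(1.39)² = 0.027854 kg m^2; centre at d = 0.695 m, so I = I_cm + Md² gives I = 0.027854 + (0.173)(0.695)² = 0.11142 kg m^2.
Solid disk: I_cm = (1/2)MR² = (1/2)(0.885)(0.412)² = 0.075112 kg m^2; centre at d = 0.695 + 0.695 + 0.412 = 1.802 m, so I = I_cm + Md² gives I = 0.075112 + (0.885)(1.802)² = 2.9489 kg m^2.
Solid disk: I_cm = (1/2)MR² = (1/2)(2.18)(0.507)² = 0.28018 kg m^2; centre at d = 0.695 + 0.695 + 0.412 + 0.412 + 0.507 = 2.721 m, so I = I_cm + Md² gives I = 0.28018 + (2.18)(2.721)² = 16.421 kg m^2.
Thin rod: I_cm = (1/12)ML² = (1/12)(5.07)(1.17)² = 0.57836 kg m^2; centre at d = 0.695 + 0.695 + 0.412 + 0.412 + 0.507 + 0.507 + 0.585 = 3.813 m, so I = I_cm + Md² gives I = 0.57836 + (5.07)(3.813)² = 74.291 kg m^2.
Total I = 0.11142 + 2.9489 + 16.421 + 74.291 = 93.772 kg m^2.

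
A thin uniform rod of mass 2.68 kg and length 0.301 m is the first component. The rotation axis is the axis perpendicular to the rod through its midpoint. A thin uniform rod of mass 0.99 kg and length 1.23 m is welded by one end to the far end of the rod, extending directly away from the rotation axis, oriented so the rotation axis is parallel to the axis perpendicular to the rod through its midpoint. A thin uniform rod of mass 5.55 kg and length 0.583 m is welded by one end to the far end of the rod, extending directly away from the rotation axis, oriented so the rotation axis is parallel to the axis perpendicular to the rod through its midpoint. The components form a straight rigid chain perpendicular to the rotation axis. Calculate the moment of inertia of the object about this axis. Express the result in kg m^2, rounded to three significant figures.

16.4

Thin rod: I_cm = (1/12)ML² = (1/12)(2.68)(0.301)² = 0.020234 kg m^2; axis through the centre, so I = 0.020234 kg m^2.
Thin rod: I_cm = (1/12)ML² = (1/12)(0.99)(1.23)² = 0.12481 kg m^2; centre at d = 0.1505 + 0.615 = 0.7655 m, so I = I_cm + Md² gives I = 0.12481 + (0.99)(0.7655)² = 0.70494 kg m^2.
Thin rod: I_cm = (1/12)ML² = (1/12)(5.55)(0.583)² = 0.1572 kg m^2; centre at d = 0.1505 + 0.615 + 0.615 + 0.2915 = 1.672 m, so I = I_cm + Md² gives I = 0.1572 + (5.55)(1.672)² = 15.673 kg m^2.
Total I = 0.020234 + 0.70494 + 15.673 = 16.398 kg m^2.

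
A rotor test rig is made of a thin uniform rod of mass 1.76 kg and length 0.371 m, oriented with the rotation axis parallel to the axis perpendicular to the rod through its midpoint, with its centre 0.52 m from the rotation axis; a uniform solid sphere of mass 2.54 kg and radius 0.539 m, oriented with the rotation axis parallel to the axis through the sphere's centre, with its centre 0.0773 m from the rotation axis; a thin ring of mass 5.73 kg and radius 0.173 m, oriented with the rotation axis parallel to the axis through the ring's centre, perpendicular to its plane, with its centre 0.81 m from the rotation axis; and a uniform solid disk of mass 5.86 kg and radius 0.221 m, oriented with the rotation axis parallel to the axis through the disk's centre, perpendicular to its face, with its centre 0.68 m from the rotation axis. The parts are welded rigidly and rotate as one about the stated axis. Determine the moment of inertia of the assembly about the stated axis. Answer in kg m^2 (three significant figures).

7.59

Thin rod: I_cm = (1/12)ML² = (1/12)(1.76)(0.371)² = 0.020187 kg m^2; centre at d = 0.52 m, so the parallel axis theorem gives I = 0.020187 + (1.76)(0.52)² = 0.49609 kg m^2.
Solid sphere: I_cm = (2/5)MR² = (2/5)(2.54)(0.539)² = 0.29517 kg m^2; centre at d = 0.0773 m, so the parallel axis theorem gives I = 0.29517 + (2.54)(0.0773)² = 0.31035 kg m^2.
Thin ring: I_cm = MR² = (5.73)(0.173)² = 0.17149 kg m^2; centre at d = 0.81 m, so the parallel axis theorem gives I = 0.17149 + (5.73)(0.81)² = 3.9309 kg m^2.
Solid disk: I_cm = (1/2)MR² = (1/2)(5.86)(0.221)² = 0.1431 kg m^2; centre at d = 0.68 m, so the parallel axis theorem gives I = 0.1431 + (5.86)(0.68)² = 2.8528 kg m^2.
Total I = 0.49609 + 0.31035 + 3.9309 + 2.8528 = 7.5902 kg m^2.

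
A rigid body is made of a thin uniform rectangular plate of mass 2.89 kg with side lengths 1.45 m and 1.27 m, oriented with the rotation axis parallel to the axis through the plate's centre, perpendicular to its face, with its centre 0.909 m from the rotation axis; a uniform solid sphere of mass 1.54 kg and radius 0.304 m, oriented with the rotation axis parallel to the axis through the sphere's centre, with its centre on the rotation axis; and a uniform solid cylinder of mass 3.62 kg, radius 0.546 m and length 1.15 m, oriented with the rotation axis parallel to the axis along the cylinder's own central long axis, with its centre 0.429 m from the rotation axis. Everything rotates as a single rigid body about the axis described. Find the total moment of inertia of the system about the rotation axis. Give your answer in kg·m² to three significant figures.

Rectangular plate: I_cm = (1/12)M(a²+b²) = (1/12)(2.89)[(1.45)² + (1.27)²] = 0.89479 kg·m²; centre at d = 0.909 m, so I = I_cm + Md² gives I = 0.89479 + (2.89)(0.909)² = 3.2827 kg·m².
Solid sphere: I_cm = (2/5)MR² = (2/5)(1.54)(0.304)² = 0.056928 kg·m²; axis through the centre, so I = 0.056928 kg·m².
Solid cylinder: I_cm = (1/2)MR² = (1/2)(3.62)(0.546)² = 0.53959 kg·m²; centre at d = 0.429 m, so I = I_cm + Md² gives I = 0.53959 + (3.62)(0.429)² = 1.2058 kg·m².
Total I = 3.2827 + 0.056928 + 1.2058 = 4.5455 kg·m².

4.55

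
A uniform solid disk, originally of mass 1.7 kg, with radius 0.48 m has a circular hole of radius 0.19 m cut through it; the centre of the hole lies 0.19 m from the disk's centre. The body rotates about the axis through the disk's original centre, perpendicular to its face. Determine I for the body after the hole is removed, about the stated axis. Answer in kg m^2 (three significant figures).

0.181

Unpierced body about its centre: I₀ = (1/2)MR² = (1/2)(1.7)(0.48)² = 0.19584 kg m^2.
The removed disk has mass m = M·(r/R)² = (1.7)(0.19/0.48)² = 0.26636 kg (same uniform areal density).
Its moment of inertia about the rotation axis (parallel-axis theorem): I_hole = (1/2)mr² + md² = (1/2)(0.26636)(0.19)² + (0.26636)(0.19)² = 0.014424 kg m^2.
Treating the hole as negative mass, I = I₀ − I_hole = 0.19584 − 0.014424 = 0.18142 kg m^2.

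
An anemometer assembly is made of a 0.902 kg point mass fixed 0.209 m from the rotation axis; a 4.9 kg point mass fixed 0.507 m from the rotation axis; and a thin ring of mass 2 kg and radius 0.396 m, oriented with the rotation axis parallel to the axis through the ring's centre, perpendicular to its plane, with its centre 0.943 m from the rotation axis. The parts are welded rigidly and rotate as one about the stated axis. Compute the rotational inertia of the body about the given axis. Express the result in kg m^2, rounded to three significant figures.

Point mass: I_cm = 0; centre at d = 0.209 m, so the parallel axis theorem gives I = 0 + (0.902)(0.209)² = 0.0394 kg m^2.
Point mass: I_cm = 0; centre at d = 0.507 m, so the parallel axis theorem gives I = 0 + (4.9)(0.507)² = 1.2595 kg m^2.
Thin ring: I_cm = MR² = (2)(0.396)² = 0.31363 kg m^2; centre at d = 0.943 m, so the parallel axis theorem gives I = 0.31363 + (2)(0.943)² = 2.0921 kg m^2.
Total I = 0.0394 + 1.2595 + 2.0921 = 3.3911 kg m^2.

3.39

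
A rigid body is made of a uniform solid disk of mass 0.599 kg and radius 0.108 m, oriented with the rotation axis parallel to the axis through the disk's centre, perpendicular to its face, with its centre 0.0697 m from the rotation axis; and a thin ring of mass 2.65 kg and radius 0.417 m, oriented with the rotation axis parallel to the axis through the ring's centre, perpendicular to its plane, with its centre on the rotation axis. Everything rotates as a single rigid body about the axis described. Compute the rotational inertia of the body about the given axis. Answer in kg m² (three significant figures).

Solid disk: I_cm = (1/2)MR² = (1/2)(0.599)(0.108)² = 0.0034934 kg m²; centre at d = 0.0697 m, so the parallel axis theorem gives I = 0.0034934 + (0.599)(0.0697)² = 0.0064034 kg m².
Thin ring: I_cm = MR² = (2.65)(0.417)² = 0.46081 kg m²; axis through the centre, so I = 0.46081 kg m².
Total I = 0.0064034 + 0.46081 = 0.46721 kg m².

0.467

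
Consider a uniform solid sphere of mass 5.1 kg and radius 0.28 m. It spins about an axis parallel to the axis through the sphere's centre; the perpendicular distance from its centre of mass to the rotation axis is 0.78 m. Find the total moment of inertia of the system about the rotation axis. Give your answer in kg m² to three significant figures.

3.26

I_cm = (2/5)MR² = (2/5)(5.1)(0.28)² = 0.15994 kg m²; centre at d = 0.78 m, so I = I_cm + Md² gives I = 0.15994 + (5.1)(0.78)² = 3.2628 kg m².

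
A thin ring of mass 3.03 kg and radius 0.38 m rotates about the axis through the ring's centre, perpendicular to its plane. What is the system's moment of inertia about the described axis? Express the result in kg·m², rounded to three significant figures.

I_cm = MR² = (3.03)(0.38)² = 0.43753 kg·m²; axis through the centre, so I = 0.43753 kg·m².

0.438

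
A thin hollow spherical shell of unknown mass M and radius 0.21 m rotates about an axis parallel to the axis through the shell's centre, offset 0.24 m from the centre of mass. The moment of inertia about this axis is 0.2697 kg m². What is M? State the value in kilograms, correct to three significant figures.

3.10

I = I_cm + Md² = (2/3)MR² + Md² = M·[0.666667·(0.21)² + (0.24)²] = M·0.087.
So M = 0.2697 / 0.087 = 3.1 kg.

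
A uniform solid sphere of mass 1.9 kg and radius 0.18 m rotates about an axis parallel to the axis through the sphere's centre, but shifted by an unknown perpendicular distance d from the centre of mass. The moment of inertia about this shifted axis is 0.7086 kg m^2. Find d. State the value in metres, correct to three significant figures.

0.600

About the centre-of-mass axis, I_cm = (2/5)MR² = (2/5)(1.9)(0.18)² = 0.024624 kg m^2.
Parallel axis theorem: I = I_cm + Md², so Md² = 0.7086 − 0.024624 = 0.68398 kg m^2.
d = √(0.68398 / 1.9) = 0.59999 m.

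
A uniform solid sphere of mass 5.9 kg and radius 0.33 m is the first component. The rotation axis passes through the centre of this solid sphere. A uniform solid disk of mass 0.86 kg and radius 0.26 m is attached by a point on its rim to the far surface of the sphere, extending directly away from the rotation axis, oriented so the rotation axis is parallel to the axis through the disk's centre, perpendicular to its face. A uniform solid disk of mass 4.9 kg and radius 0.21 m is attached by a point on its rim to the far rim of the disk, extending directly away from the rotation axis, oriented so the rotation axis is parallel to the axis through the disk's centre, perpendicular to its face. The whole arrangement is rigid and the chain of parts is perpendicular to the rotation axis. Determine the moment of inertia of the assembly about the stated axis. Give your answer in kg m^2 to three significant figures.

6.20

Solid sphere: I_cm = (2/5)MR² = (2/5)(5.9)(0.33)² = 0.257 kg m^2; axis through the centre, so I = 0.257 kg m^2.
Solid disk: I_cm = (1/2)MR² = (1/2)(0.86)(0.26)² = 0.029068 kg m^2; centre at d = 0.33 + 0.26 = 0.59 m, so the parallel axis theorem gives I = 0.029068 + (0.86)(0.59)² = 0.32843 kg m^2.
Solid disk: I_cm = (1/2)MR² = (1/2)(4.9)(0.21)² = 0.10804 kg m^2; centre at d = 0.33 + 0.26 + 0.26 + 0.21 = 1.06 m, so the parallel axis theorem gives I = 0.10804 + (4.9)(1.06)² = 5.6137 kg m^2.
Total I = 0.257 + 0.32843 + 5.6137 = 6.1991 kg m^2.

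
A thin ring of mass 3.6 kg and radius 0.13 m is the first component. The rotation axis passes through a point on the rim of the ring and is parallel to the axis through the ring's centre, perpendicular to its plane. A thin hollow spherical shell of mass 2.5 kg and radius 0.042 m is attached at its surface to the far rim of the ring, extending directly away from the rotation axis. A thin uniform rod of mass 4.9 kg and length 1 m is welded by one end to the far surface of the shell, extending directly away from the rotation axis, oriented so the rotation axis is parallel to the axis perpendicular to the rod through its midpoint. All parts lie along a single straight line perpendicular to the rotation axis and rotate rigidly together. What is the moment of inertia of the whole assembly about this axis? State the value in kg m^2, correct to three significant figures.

Thin ring: I_cm = MR² = (3.6)(0.13)² = 0.06084 kg m^2; centre at d = 0.13 m, so the parallel axis theorem gives I = 0.06084 + (3.6)(0.13)² = 0.12168 kg m^2.
Spherical shell: I_cm = (2/3)MR² = (2/3)(2.5)(0.042)² = 0.00294 kg m^2; centre at d = 0.13 + 0.13 + 0.042 = 0.302 m, so the parallel axis theorem gives I = 0.00294 + (2.5)(0.302)² = 0.23095 kg m^2.
Thin rod: I_cm = (1/12)ML² = (1/12)(4.9)(1)² = 0.40833 kg m^2; centre at d = 0.13 + 0.13 + 0.042 + 0.042 + 0.5 = 0.844 m, so the parallel axis theorem gives I = 0.40833 + (4.9)(0.844)² = 3.8988 kg m^2.
Total I = 0.12168 + 0.23095 + 3.8988 = 4.2514 kg m^2.

4.25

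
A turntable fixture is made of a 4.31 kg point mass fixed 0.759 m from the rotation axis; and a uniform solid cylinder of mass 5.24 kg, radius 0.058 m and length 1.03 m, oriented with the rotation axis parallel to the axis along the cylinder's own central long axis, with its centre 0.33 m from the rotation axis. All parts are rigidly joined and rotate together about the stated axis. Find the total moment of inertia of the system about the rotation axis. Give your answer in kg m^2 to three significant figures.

3.06

Point mass: I_cm = 0; centre at d = 0.759 m, so I = I_cm + Md² gives I = 0 + (4.31)(0.759)² = 2.4829 kg m^2.
Solid cylinder: I_cm = (1/2)MR² = (1/2)(5.24)(0.058)² = 0.0088137 kg m^2; centre at d = 0.33 m, so I = I_cm + Md² gives I = 0.0088137 + (5.24)(0.33)² = 0.57945 kg m^2.
Total I = 2.4829 + 0.57945 = 3.0624 kg m^2.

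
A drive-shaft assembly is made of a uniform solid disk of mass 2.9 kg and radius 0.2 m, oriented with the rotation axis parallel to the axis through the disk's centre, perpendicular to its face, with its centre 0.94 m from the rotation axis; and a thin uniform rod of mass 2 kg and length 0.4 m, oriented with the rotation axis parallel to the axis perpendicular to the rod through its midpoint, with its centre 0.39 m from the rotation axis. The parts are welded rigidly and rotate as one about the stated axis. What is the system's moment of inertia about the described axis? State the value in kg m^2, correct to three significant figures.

Solid disk: I_cm = (1/2)MR² = (1/2)(2.9)(0.2)² = 0.058 kg m^2; centre at d = 0.94 m, so the parallel axis theorem gives I = 0.058 + (2.9)(0.94)² = 2.6204 kg m^2.
Thin rod: I_cm = (1/12)ML² = (1/12)(2)(0.4)² = 0.026667 kg m^2; centre at d = 0.39 m, so the parallel axis theorem gives I = 0.026667 + (2)(0.39)² = 0.33087 kg m^2.
Total I = 2.6204 + 0.33087 = 2.9513 kg m^2.

2.95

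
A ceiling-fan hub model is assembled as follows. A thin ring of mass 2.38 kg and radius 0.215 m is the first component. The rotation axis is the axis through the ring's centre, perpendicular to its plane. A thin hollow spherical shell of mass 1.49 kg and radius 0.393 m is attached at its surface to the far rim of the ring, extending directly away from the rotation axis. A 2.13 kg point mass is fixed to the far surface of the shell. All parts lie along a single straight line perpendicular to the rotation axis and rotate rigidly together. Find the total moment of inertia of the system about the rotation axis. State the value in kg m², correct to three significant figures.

2.95

Thin ring: I_cm = MR² = (2.38)(0.215)² = 0.11002 kg m²; axis through the centre, so I = 0.11002 kg m².
Spherical shell: I_cm = (2/3)MR² = (2/3)(1.49)(0.393)² = 0.15342 kg m²; centre at d = 0.215 + 0.393 = 0.608 m, so I = I_cm + Md² gives I = 0.15342 + (1.49)(0.608)² = 0.70422 kg m².
Point mass: I_cm = 0; centre at d = 0.215 + 0.393 + 0.393 = 1.001 m, so I = I_cm + Md² gives I = 0 + (2.13)(1.001)² = 2.1343 kg m².
Total I = 0.11002 + 0.70422 + 2.1343 = 2.9485 kg m².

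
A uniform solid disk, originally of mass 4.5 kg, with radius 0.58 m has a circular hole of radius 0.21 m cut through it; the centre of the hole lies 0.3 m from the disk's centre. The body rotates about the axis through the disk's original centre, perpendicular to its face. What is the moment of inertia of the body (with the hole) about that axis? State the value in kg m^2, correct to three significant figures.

0.691

Unpierced body about its centre: I₀ = (1/2)MR² = (1/2)(4.5)(0.58)² = 0.7569 kg m^2.
The removed disk has mass m = M·(r/R)² = (4.5)(0.21/0.58)² = 0.58992 kg (same uniform areal density).
Its moment of inertia about the rotation axis (parallel-axis theorem): I_hole = (1/2)mr² + md² = (1/2)(0.58992)(0.21)² + (0.58992)(0.3)² = 0.066101 kg m^2.
Treating the hole as negative mass, I = I₀ − I_hole = 0.7569 − 0.066101 = 0.6908 kg m^2.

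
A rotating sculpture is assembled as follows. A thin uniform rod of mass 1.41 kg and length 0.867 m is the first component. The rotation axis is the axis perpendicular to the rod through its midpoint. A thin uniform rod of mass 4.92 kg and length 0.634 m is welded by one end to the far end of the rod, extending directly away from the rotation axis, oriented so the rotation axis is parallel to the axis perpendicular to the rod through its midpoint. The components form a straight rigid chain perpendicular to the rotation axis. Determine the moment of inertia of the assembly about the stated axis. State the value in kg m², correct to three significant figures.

3.02

Thin rod: I_cm = (1/12)ML² = (1/12)(1.41)(0.867)² = 0.088323 kg m²; axis through the centre, so I = 0.088323 kg m².
Thin rod: I_cm = (1/12)ML² = (1/12)(4.92)(0.634)² = 0.1648 kg m²; centre at d = 0.4335 + 0.317 = 0.7505 m, so the parallel axis theorem gives I = 0.1648 + (4.92)(0.7505)² = 2.936 kg m².
Total I = 0.088323 + 2.936 = 3.0243 kg m².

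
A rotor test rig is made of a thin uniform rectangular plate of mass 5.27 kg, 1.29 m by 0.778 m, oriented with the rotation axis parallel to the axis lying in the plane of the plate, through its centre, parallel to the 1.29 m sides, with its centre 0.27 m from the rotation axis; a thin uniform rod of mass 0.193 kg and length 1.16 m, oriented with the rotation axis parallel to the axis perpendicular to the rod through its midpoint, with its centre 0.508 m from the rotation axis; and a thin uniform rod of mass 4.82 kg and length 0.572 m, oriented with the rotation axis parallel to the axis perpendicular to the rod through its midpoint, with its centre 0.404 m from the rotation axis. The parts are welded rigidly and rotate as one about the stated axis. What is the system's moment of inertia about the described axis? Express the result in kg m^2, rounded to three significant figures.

1.64

Rectangular plate: I_cm = (1/12)Mb² = (1/12)(5.27)(0.778)² = 0.26582 kg m^2; centre at d = 0.27 m, so the parallel axis theorem gives I = 0.26582 + (5.27)(0.27)² = 0.65 kg m^2.
Thin rod: I_cm = (1/12)ML² = (1/12)(0.193)(1.16)² = 0.021642 kg m^2; centre at d = 0.508 m, so the parallel axis theorem gives I = 0.021642 + (0.193)(0.508)² = 0.071448 kg m^2.
Thin rod: I_cm = (1/12)ML² = (1/12)(4.82)(0.572)² = 0.13142 kg m^2; centre at d = 0.404 m, so the parallel axis theorem gives I = 0.13142 + (4.82)(0.404)² = 0.91812 kg m^2.
Total I = 0.65 + 0.071448 + 0.91812 = 1.6396 kg m^2.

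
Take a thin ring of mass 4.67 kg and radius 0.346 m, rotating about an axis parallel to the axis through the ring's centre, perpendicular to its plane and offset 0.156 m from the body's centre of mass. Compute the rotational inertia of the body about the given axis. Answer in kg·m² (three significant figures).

I_cm = MR² = (4.67)(0.346)² = 0.55907 kg·m²; centre at d = 0.156 m, so the parallel axis theorem gives I = 0.55907 + (4.67)(0.156)² = 0.67272 kg·m².

0.673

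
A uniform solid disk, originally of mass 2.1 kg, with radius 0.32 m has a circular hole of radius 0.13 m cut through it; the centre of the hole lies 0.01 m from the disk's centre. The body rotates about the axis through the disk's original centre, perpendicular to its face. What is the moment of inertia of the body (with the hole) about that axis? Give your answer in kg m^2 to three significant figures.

0.105

Unpierced body about its centre: I₀ = (1/2)MR² = (1/2)(2.1)(0.32)² = 0.10752 kg m^2.
The removed disk has mass m = M·(r/R)² = (2.1)(0.13/0.32)² = 0.34658 kg (same uniform areal density).
Its moment of inertia about the rotation axis (parallel-axis theorem): I_hole = (1/2)mr² + md² = (1/2)(0.34658)(0.13)² + (0.34658)(0.01)² = 0.0029633 kg m^2.
Treating the hole as negative mass, I = I₀ − I_hole = 0.10752 − 0.0029633 = 0.10456 kg m^2.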